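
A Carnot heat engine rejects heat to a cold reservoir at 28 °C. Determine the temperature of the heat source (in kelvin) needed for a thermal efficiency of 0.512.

T_C = 28 °C → 28 + 273.15 = 301.15 K.
From η = 1 − T_C/T_H, solving for T_H gives T_H = T_C/(1 − η) = 301.15/(1 − 0.512) = 617 K.

T_H ≈ 617 K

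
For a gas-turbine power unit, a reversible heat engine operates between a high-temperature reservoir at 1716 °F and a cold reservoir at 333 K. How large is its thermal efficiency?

T_H = 1716 °F → (1716 − 32) × 5/9 = 935.56 °C = 1208.71 K.
Carnot efficiency: η = 1 − T_C/T_H = 1 − 333.00/1208.71 = 0.724.

η ≈ 0.724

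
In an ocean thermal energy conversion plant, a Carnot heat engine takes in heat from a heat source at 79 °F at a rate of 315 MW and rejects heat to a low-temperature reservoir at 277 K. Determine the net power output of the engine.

T_H = 79 °F → (79 − 32) × 5/9 = 26.11 °C = 299.26 K.
The Carnot efficiency is η = 1 − T_C/T_H = 1 − 277.00/299.26 = 0.0744.
W = η·Q_H = 0.0744 × 315 = 23.43 MW.

Ẇ ≈ 23.43 MW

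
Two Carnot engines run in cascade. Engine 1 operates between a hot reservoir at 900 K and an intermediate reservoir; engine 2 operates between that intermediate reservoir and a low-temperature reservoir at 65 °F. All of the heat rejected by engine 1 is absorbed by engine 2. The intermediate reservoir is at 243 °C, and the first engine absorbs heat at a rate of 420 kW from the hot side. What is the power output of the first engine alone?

Ẇ₁ ≈ 179 kW

T_C = 65 °F → (65 − 32) × 5/9 = 18.33 °C = 291.48 K.
T_m = 243 °C → 243 + 273.15 = 516.15 K.
First-stage efficiency η₁ = 1 − T_m/T_H = 1 − 516.15/900.00 = 0.4265.
W₁ = η₁·Q_H = 0.4265 × 420 = 179 kW.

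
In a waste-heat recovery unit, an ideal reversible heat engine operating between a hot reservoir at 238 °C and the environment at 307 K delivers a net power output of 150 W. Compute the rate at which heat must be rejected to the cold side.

Q̇_C ≈ 226 W

T_H = 238 °C → 238 + 273.15 = 511.15 K.
Carnot efficiency: η = 1 − T_C/T_H = 1 − 307.00/511.15 = 0.3994.
Since Q_C/Q_H = T_C/T_H and Q_H = W/η, Q_C = W·T_C/(T_H − T_C) = 150 × 307.00/204.15 = 226 W.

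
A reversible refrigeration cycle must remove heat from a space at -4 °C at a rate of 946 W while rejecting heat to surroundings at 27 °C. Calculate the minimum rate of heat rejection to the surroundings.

Q̇_H ≈ 1055 W

T_H = 27 °C → 27 + 273.15 = 300.15 K.
T_C = -4 °C → -4 + 273.15 = 269.15 K.
For a reversible cycle Q_H/Q_C = T_H/T_C, so Q_H = Q_C·T_H/T_C = 946 × 300.15/269.15 = 1055 W.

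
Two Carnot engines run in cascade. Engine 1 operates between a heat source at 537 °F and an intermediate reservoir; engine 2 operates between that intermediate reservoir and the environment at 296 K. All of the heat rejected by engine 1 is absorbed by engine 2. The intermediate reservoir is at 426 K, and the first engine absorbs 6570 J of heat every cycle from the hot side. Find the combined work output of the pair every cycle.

T_H = 537 °F → (537 − 32) × 5/9 = 280.56 °C = 553.71 K.
Two reversible stages in series are equivalent to a single Carnot engine between T_H and T_C, so η_total = 1 − T_C/T_H = 1 − 296.00/553.71 = 0.4654.
W_total = η_total · Q_H = 0.4654 × 6570 = 3058 J.

W_total ≈ 3058 J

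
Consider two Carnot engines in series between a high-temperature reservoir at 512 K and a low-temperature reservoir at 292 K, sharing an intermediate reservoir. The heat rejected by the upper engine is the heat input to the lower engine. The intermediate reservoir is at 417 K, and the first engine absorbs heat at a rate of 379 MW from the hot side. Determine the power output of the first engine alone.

First-stage efficiency η₁ = 1 − T_m/T_H = 1 − 417.00/512.00 = 0.1855.
W₁ = η₁·Q_H = 0.1855 × 379 = 70.32 MW.

Ẇ₁ ≈ 70.32 MW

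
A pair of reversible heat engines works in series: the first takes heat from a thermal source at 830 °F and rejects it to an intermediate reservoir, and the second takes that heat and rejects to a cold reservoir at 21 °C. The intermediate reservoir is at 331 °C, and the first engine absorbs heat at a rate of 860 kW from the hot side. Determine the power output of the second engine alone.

Ẇ₂ ≈ 372.1 kW

T_H = 830 °F → (830 − 32) × 5/9 = 443.33 °C = 716.48 K.
T_C = 21 °C → 21 + 273.15 = 294.15 K.
T_m = 331 °C → 331 + 273.15 = 604.15 K.
Heat entering the second stage: Q_m = Q_H·(T_m/T_H) = 860 × 604.15/716.48 = 725.2 kW.
Second-stage efficiency η₂ = 1 − T_C/T_m = 1 − 294.15/604.15 = 0.5131, so W₂ = η₂·Q_m = 372.1 kW.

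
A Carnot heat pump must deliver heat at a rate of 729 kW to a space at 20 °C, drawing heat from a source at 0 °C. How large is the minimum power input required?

T_H = 20 °C → 20 + 273.15 = 293.15 K.
T_C = 0 °C → 0 + 273.15 = 273.15 K.
COP_HP = T_H/(T_H − T_C) = 293.15/20.00 = 14.6575.
W = Q_H/COP_HP = 729/14.6575 = 49.74 kW.

Ẇ_in ≈ 49.74 kW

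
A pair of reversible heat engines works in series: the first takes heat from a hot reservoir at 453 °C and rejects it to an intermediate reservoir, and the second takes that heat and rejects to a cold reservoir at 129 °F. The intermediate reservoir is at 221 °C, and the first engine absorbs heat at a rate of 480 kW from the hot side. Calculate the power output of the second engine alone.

Ẇ₂ ≈ 110 kW

T_H = 453 °C → 453 + 273.15 = 726.15 K.
T_C = 129 °F → (129 − 32) × 5/9 = 53.89 °C = 327.04 K.
T_m = 221 °C → 221 + 273.15 = 494.15 K.
Heat entering the second stage: Q_m = Q_H·(T_m/T_H) = 480 × 494.15/726.15 = 327 kW.
Second-stage efficiency η₂ = 1 − T_C/T_m = 1 − 327.04/494.15 = 0.3382, so W₂ = η₂·Q_m = 110 kW.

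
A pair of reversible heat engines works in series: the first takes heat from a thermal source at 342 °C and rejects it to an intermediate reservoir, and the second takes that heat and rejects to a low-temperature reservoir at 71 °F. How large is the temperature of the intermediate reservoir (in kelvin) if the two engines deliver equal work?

T_H = 342 °C → 342 + 273.15 = 615.15 K.
T_C = 71 °F → (71 − 32) × 5/9 = 21.67 °C = 294.82 K.
For reversible stages Q_m = Q_H·(T_m/T_H). Setting W₁ = Q_H(1 − T_m/T_H) equal to W₂ = Q_m(1 − T_C/T_m) = Q_H·(T_m − T_C)/T_H gives T_H − T_m = T_m − T_C, so T_m = (T_H + T_C)/2 = (615.15 + 294.82)/2 = 455 K.

T_m ≈ 455 K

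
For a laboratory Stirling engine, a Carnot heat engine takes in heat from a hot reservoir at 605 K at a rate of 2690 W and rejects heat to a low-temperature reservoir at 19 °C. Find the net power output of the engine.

T_C = 19 °C → 19 + 273.15 = 292.15 K.
η_rev = 1 − T_C/T_H = 1 − 292.15/605.00 = 0.5171.
W = η·Q_H = 0.5171 × 2690 = 1391 W.

Ẇ ≈ 1391 W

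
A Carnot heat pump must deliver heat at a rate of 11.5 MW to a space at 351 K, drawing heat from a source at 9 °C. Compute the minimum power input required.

Ẇ_in ≈ 2.26 MW

T_C = 9 °C → 9 + 273.15 = 282.15 K.
For a reversible heat pump, COP_HP = T_H/(T_H − T_C) = 351.00/68.85 = 5.0980.
W = Q_H/COP_HP = 11.5/5.0980 = 2.26 MW.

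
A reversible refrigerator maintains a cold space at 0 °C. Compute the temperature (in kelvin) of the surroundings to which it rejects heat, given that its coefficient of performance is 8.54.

T_C = 0 °C → 0 + 273.15 = 273.15 K.
COP_R = T_C/(T_H − T_C) ⇒ T_H = T_C·(1 + 1/COP_R) = 273.15 × (1 + 1/8.54) = 305.1 K.

T_H ≈ 305.1 K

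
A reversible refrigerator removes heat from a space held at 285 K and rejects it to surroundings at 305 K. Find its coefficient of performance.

COP_R ≈ 14.2

Carnot COP: COP_R = T_C/(T_H − T_C) = 285.00/(305.00 − 285.00) = 14.2.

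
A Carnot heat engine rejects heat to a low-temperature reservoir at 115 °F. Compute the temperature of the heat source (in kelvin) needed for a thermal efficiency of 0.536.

T_C = 115 °F → (115 − 32) × 5/9 = 46.11 °C = 319.26 K.
From η = 1 − T_C/T_H, solving for T_H gives T_H = T_C/(1 − η) = 319.26/(1 − 0.536) = 688 K.

T_H ≈ 688 K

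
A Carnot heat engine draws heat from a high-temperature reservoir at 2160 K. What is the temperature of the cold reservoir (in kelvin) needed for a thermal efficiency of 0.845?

From η = 1 − T_C/T_H, T_C = T_H·(1 − η) = 2160.00 × (1 − 0.845) = 335 K.

T_C ≈ 335 K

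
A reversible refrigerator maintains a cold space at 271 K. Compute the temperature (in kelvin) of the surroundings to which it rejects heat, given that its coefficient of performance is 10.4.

T_H ≈ 297.1 K

COP_R = T_C/(T_H − T_C) ⇒ T_H = T_C·(1 + 1/COP_R) = 271.00 × (1 + 1/10.4) = 297.1 K.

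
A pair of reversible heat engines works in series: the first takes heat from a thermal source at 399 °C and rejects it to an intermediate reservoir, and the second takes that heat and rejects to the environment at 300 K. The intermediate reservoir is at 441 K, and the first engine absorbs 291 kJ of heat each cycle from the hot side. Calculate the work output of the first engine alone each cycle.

W₁ ≈ 100 kJ

T_H = 399 °C → 399 + 273.15 = 672.15 K.
First-stage efficiency η₁ = 1 − T_m/T_H = 1 − 441.00/672.15 = 0.3439.
W₁ = η₁·Q_H = 0.3439 × 291 = 100 kJ.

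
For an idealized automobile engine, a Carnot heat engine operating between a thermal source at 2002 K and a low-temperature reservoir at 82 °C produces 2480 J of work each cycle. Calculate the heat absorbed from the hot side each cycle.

T_C = 82 °C → 82 + 273.15 = 355.15 K.
Since the cycle is reversible, η = 1 − T_C/T_H = 1 − 355.15/2002.00 = 0.8226.
Q_H = W/η = 2480/0.8226 = 3010 J.

Q_H ≈ 3010 J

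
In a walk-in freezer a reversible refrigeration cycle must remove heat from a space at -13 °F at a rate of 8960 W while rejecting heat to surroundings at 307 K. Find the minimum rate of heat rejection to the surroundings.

Q̇_H ≈ 11100 W

T_C = -13 °F → (-13 − 32) × 5/9 = -25.00 °C = 248.15 K.
For a reversible cycle Q_H/Q_C = T_H/T_C, so Q_H = Q_C·T_H/T_C = 8960 × 307.00/248.15 = 11100 W.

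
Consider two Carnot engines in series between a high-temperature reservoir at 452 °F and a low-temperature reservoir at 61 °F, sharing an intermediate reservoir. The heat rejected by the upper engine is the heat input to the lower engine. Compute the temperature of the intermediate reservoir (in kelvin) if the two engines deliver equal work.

T_m ≈ 398 K

T_H = 452 °F → (452 − 32) × 5/9 = 233.33 °C = 506.48 K.
T_C = 61 °F → (61 − 32) × 5/9 = 16.11 °C = 289.26 K.
For reversible stages Q_m = Q_H·(T_m/T_H). Setting W₁ = Q_H(1 − T_m/T_H) equal to W₂ = Q_m(1 − T_C/T_m) = Q_H·(T_m − T_C)/T_H gives T_H − T_m = T_m − T_C, so T_m = (T_H + T_C)/2 = (506.48 + 289.26)/2 = 398 K.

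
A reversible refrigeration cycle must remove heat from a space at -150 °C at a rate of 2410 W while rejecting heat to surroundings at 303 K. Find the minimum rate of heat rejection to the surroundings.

Q̇_H ≈ 5930 W

T_C = -150 °C → -150 + 273.15 = 123.15 K.
For a reversible cycle Q_H/Q_C = T_H/T_C, so Q_H = Q_C·T_H/T_C = 2410 × 303.00/123.15 = 5930 W.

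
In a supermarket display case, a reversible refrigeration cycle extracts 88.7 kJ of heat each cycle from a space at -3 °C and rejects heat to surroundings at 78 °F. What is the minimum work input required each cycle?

T_H = 78 °F → (78 − 32) × 5/9 = 25.56 °C = 298.71 K.
T_C = -3 °C → -3 + 273.15 = 270.15 K.
Carnot COP: COP_R = T_C/(T_H − T_C) = 270.15/28.56 = 9.4605.
W = Q_C/COP_R = 88.7/9.4605 = 9.38 kJ.

W_in ≈ 9.38 kJ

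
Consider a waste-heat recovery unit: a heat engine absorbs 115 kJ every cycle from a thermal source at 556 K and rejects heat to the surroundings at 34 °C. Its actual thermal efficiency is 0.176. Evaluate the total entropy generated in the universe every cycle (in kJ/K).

ΔS_univ ≈ 0.102 kJ/K

T_C = 34 °C → 34 + 273.15 = 307.15 K.
W = η·Q_H = 0.176 × 115 = 20.24 kJ, so Q_C = Q_H − W = 94.76 kJ.
Reservoir entropy changes: ΔS_H = −Q_H/T_H = −115/556.00 = -0.2068 kJ/K and ΔS_C = +Q_C/T_C = 94.76/307.15 = 0.3085 kJ/K.
ΔS_univ = −Q_H/T_H + Q_C/T_C = 0.102 kJ/K (> 0, since η = 0.176 < η_Carnot = 0.448).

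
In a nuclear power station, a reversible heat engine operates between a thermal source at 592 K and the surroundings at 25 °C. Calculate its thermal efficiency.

η ≈ 0.496

T_C = 25 °C → 25 + 273.15 = 298.15 K.
Carnot efficiency: η = 1 − T_C/T_H = 1 − 298.15/592.00 = 0.496.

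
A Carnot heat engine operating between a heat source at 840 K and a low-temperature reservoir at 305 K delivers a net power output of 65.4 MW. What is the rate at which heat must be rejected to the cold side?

Q̇_C ≈ 37.3 MW

Carnot efficiency: η = 1 − T_C/T_H = 1 − 305.00/840.00 = 0.6369.
Since Q_C/Q_H = T_C/T_H and Q_H = W/η, Q_C = W·T_C/(T_H − T_C) = 65.4 × 305.00/535.00 = 37.3 MW.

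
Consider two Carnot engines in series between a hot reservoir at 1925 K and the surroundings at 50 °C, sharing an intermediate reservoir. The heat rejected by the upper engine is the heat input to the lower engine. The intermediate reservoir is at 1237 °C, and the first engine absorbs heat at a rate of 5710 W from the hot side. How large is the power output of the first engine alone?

T_C = 50 °C → 50 + 273.15 = 323.15 K.
T_m = 1237 °C → 1237 + 273.15 = 1510.15 K.
First-stage efficiency η₁ = 1 − T_m/T_H = 1 − 1510.15/1925.00 = 0.2155.
W₁ = η₁·Q_H = 0.2155 × 5710 = 1230 W.

Ẇ₁ ≈ 1230 W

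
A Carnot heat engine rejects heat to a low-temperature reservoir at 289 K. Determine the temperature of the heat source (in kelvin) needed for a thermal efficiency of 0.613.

From η = 1 − T_C/T_H, solving for T_H gives T_H = T_C/(1 − η) = 289.00/(1 − 0.613) = 747 K.

T_H ≈ 747 K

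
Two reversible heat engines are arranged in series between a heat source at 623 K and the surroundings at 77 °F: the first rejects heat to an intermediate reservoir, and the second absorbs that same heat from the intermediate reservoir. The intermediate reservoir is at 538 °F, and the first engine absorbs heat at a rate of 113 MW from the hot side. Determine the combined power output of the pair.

T_C = 77 °F → (77 − 32) × 5/9 = 25.00 °C = 298.15 K.
Two reversible stages in series are equivalent to a single Carnot engine between T_H and T_C, so η_total = 1 − T_C/T_H = 1 − 298.15/623.00 = 0.5214.
W_total = η_total · Q_H = 0.5214 × 113 = 58.9 MW.

Ẇ_total ≈ 58.9 MW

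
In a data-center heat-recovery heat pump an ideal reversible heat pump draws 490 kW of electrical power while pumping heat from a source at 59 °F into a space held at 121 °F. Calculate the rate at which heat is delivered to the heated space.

Q̇_H ≈ 4590 kW

T_H = 121 °F → (121 − 32) × 5/9 = 49.44 °C = 322.59 K.
T_C = 59 °F → (59 − 32) × 5/9 = 15.00 °C = 288.15 K.
The Carnot heat-pump COP is COP_HP = T_H/(T_H − T_C) = 322.59/34.44 = 9.3656.
Q_H = COP_HP · W = 9.3656 × 490 = 4590 kW.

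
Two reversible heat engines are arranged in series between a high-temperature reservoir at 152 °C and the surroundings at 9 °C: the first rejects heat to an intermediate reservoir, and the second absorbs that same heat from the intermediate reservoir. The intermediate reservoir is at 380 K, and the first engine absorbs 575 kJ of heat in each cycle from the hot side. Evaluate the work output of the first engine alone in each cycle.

W₁ ≈ 61.1 kJ

T_H = 152 °C → 152 + 273.15 = 425.15 K.
T_C = 9 °C → 9 + 273.15 = 282.15 K.
First-stage efficiency η₁ = 1 − T_m/T_H = 1 − 380.00/425.15 = 0.1062.
W₁ = η₁·Q_H = 0.1062 × 575 = 61.1 kJ.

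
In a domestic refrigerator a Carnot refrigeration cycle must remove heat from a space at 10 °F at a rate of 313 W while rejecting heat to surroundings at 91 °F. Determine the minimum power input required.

Ẇ_in ≈ 54.0 W

T_H = 91 °F → (91 − 32) × 5/9 = 32.78 °C = 305.93 K.
T_C = 10 °F → (10 − 32) × 5/9 = -12.22 °C = 260.93 K.
Carnot COP: COP_R = T_C/(T_H − T_C) = 260.93/45.00 = 5.7984.
W = Q_C/COP_R = 313/5.7984 = 54.0 W.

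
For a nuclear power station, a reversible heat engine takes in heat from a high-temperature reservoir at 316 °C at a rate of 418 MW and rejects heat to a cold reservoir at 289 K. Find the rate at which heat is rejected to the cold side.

Q̇_C ≈ 205 MW

T_H = 316 °C → 316 + 273.15 = 589.15 K.
η_rev = 1 − T_C/T_H = 1 − 289.00/589.15 = 0.5095.
For a reversible cycle Q_C/Q_H = T_C/T_H, so Q_C = 418 × 289.00/589.15 = 205 MW.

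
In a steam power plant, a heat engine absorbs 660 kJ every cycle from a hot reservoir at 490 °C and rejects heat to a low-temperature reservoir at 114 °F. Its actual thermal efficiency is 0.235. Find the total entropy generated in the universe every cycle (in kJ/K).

T_H = 490 °C → 490 + 273.15 = 763.15 K.
T_C = 114 °F → (114 − 32) × 5/9 = 45.56 °C = 318.71 K.
W = η·Q_H = 0.235 × 660 = 155.1 kJ, so Q_C = Q_H − W = 504.9 kJ.
Entropy balance on the reservoirs: −Q_H/T_H = -0.8648 kJ/K, +Q_C/T_C = 1.584 kJ/K.
ΔS_univ = −Q_H/T_H + Q_C/T_C = 0.719 kJ/K (> 0, since η = 0.235 < η_Carnot = 0.582).

ΔS_univ ≈ 0.719 kJ/K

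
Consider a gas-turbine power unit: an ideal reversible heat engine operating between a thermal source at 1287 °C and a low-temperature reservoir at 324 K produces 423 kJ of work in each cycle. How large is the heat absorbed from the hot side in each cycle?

T_H = 1287 °C → 1287 + 273.15 = 1560.15 K.
The Carnot efficiency is η = 1 − T_C/T_H = 1 − 324.00/1560.15 = 0.7923.
Q_H = W/η = 423/0.7923 = 534 kJ.

Q_H ≈ 534 kJ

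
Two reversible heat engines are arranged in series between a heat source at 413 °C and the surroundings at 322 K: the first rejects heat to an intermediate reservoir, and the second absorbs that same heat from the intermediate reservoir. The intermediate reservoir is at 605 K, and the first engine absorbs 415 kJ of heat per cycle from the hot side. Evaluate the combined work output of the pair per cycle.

T_H = 413 °C → 413 + 273.15 = 686.15 K.
Two reversible stages in series are equivalent to a single Carnot engine between T_H and T_C, so η_total = 1 − T_C/T_H = 1 − 322.00/686.15 = 0.5307.
W_total = η_total · Q_H = 0.5307 × 415 = 220 kJ.

W_total ≈ 220 kJ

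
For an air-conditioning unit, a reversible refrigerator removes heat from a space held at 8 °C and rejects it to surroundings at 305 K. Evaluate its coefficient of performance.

COP_R ≈ 11.79

T_C = 8 °C → 8 + 273.15 = 281.15 K.
Carnot COP: COP_R = T_C/(T_H − T_C) = 281.15/(305.00 − 281.15) = 11.79.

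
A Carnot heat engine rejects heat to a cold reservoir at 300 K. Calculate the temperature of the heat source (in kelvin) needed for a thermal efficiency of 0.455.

T_H ≈ 550 K

From η = 1 − T_C/T_H, solving for T_H gives T_H = T_C/(1 − η) = 300.00/(1 − 0.455) = 550 K.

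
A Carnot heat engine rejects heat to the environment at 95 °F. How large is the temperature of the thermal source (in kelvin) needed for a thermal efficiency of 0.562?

T_H ≈ 704 K

T_C = 95 °F → (95 − 32) × 5/9 = 35.00 °C = 308.15 K.
From η = 1 − T_C/T_H, solving for T_H gives T_H = T_C/(1 − η) = 308.15/(1 − 0.562) = 704 K.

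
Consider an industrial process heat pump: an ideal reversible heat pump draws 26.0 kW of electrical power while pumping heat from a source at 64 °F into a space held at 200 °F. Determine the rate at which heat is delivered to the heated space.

Q̇_H ≈ 126 kW

T_H = 200 °F → (200 − 32) × 5/9 = 93.33 °C = 366.48 K.
T_C = 64 °F → (64 − 32) × 5/9 = 17.78 °C = 290.93 K.
Reversible heating COP: COP_HP = T_H/(T_H − T_C) = 366.48/75.56 = 4.8505.
Q_H = COP_HP · W = 4.8505 × 26.0 = 126 kW.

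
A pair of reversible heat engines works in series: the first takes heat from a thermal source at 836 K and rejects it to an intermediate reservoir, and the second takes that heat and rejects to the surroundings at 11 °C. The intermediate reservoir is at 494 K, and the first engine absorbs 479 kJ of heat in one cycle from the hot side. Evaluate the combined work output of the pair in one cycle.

T_C = 11 °C → 11 + 273.15 = 284.15 K.
Two reversible stages in series are equivalent to a single Carnot engine between T_H and T_C, so η_total = 1 − T_C/T_H = 1 − 284.15/836.00 = 0.6601.
W_total = η_total · Q_H = 0.6601 × 479 = 316 kJ.

W_total ≈ 316 kJ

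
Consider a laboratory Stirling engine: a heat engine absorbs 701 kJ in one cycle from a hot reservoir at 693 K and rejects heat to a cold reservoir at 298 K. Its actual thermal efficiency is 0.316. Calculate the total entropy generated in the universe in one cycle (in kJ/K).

W = η·Q_H = 0.316 × 701 = 221.5 kJ, so Q_C = Q_H − W = 479.5 kJ.
The hot reservoir loses entropy Q_H/T_H = 701/693.00 = 1.012 kJ/K; the cold reservoir gains Q_C/T_C = 479.5/298.00 = 1.609 kJ/K.
ΔS_univ = −Q_H/T_H + Q_C/T_C = 0.597 kJ/K (> 0, since η = 0.316 < η_Carnot = 0.570).

ΔS_univ ≈ 0.597 kJ/K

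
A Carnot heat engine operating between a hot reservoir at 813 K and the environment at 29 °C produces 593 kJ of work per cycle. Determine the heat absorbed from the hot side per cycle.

Q_H ≈ 943.7 kJ

T_C = 29 °C → 29 + 273.15 = 302.15 K.
η_rev = 1 − T_C/T_H = 1 − 302.15/813.00 = 0.6284.
Q_H = W/η = 593/0.6284 = 943.7 kJ.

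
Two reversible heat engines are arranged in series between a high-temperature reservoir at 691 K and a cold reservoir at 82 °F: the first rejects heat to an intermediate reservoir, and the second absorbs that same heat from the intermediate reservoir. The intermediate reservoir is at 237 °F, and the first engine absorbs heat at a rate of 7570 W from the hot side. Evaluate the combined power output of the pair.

Ẇ_total ≈ 4270 W

T_C = 82 °F → (82 − 32) × 5/9 = 27.78 °C = 300.93 K.
Two reversible stages in series are equivalent to a single Carnot engine between T_H and T_C, so η_total = 1 − T_C/T_H = 1 − 300.93/691.00 = 0.5645.
W_total = η_total · Q_H = 0.5645 × 7570 = 4270 W.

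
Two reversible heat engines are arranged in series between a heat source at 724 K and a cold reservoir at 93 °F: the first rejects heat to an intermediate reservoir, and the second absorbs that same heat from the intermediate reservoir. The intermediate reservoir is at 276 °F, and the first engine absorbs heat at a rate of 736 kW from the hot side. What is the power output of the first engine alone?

T_C = 93 °F → (93 − 32) × 5/9 = 33.89 °C = 307.04 K.
T_m = 276 °F → (276 − 32) × 5/9 = 135.56 °C = 408.71 K.
First-stage efficiency η₁ = 1 − T_m/T_H = 1 − 408.71/724.00 = 0.4355.
W₁ = η₁·Q_H = 0.4355 × 736 = 321 kW.

Ẇ₁ ≈ 321 kW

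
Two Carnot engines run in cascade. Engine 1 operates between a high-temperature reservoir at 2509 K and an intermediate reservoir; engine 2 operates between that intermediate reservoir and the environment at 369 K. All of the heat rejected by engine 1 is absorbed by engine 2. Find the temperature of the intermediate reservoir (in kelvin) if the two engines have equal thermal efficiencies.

T_m ≈ 962.2 K

Equal efficiencies require 1 − T_m/T_H = 1 − T_C/T_m, i.e. T_m/T_H = T_C/T_m, so T_m = √(T_H·T_C) = √(2509.00 × 369.00) = 962.2 K.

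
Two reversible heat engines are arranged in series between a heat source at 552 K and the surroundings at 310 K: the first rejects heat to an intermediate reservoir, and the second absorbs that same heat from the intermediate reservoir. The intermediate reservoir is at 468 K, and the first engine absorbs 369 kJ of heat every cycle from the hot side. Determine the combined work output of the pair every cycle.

W_total ≈ 162 kJ

Two reversible stages in series are equivalent to a single Carnot engine between T_H and T_C, so η_total = 1 − T_C/T_H = 1 − 310.00/552.00 = 0.4384.
W_total = η_total · Q_H = 0.4384 × 369 = 162 kJ.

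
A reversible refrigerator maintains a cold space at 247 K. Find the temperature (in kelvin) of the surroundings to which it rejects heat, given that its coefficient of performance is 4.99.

T_H ≈ 296 K

COP_R = T_C/(T_H − T_C) ⇒ T_H = T_C·(1 + 1/COP_R) = 247.00 × (1 + 1/4.99) = 296 K.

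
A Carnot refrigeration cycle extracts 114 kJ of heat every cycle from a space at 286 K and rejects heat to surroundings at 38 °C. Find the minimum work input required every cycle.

T_H = 38 °C → 38 + 273.15 = 311.15 K.
For a reversible refrigerator, COP_R = T_C/(T_H − T_C) = 286.00/25.15 = 11.3718.
W = Q_C/COP_R = 114/11.3718 = 10.0 kJ.

W_in ≈ 10.0 kJ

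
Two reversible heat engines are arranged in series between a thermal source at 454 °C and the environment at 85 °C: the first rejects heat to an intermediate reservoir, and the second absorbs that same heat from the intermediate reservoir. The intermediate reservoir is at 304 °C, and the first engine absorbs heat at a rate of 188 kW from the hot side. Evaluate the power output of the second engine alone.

Ẇ₂ ≈ 56.6 kW

T_H = 454 °C → 454 + 273.15 = 727.15 K.
T_C = 85 °C → 85 + 273.15 = 358.15 K.
T_m = 304 °C → 304 + 273.15 = 577.15 K.
Heat entering the second stage: Q_m = Q_H·(T_m/T_H) = 188 × 577.15/727.15 = 149 kW.
Second-stage efficiency η₂ = 1 − T_C/T_m = 1 − 358.15/577.15 = 0.3795, so W₂ = η₂·Q_m = 56.6 kW.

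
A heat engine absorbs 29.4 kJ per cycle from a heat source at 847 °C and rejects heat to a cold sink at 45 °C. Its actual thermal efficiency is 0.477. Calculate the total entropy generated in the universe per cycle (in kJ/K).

ΔS_univ ≈ 0.0221 kJ/K

T_H = 847 °C → 847 + 273.15 = 1120.15 K.
T_C = 45 °C → 45 + 273.15 = 318.15 K.
W = η·Q_H = 0.477 × 29.4 = 14.02 kJ, so Q_C = Q_H − W = 15.38 kJ.
Entropy balance on the reservoirs: −Q_H/T_H = -0.02625 kJ/K, +Q_C/T_C = 0.04833 kJ/K.
ΔS_univ = −Q_H/T_H + Q_C/T_C = 0.0221 kJ/K (> 0, since η = 0.477 < η_Carnot = 0.716).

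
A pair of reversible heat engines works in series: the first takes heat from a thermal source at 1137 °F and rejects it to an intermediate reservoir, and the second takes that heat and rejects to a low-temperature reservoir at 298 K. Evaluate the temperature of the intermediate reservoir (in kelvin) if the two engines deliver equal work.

T_m ≈ 593 K

T_H = 1137 °F → (1137 − 32) × 5/9 = 613.89 °C = 887.04 K.
For reversible stages Q_m = Q_H·(T_m/T_H). Setting W₁ = Q_H(1 − T_m/T_H) equal to W₂ = Q_m(1 − T_C/T_m) = Q_H·(T_m − T_C)/T_H gives T_H − T_m = T_m − T_C, so T_m = (T_H + T_C)/2 = (887.04 + 298.00)/2 = 593 K.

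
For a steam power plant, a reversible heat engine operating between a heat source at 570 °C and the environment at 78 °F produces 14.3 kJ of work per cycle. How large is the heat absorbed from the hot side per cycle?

T_H = 570 °C → 570 + 273.15 = 843.15 K.
T_C = 78 °F → (78 − 32) × 5/9 = 25.56 °C = 298.71 K.
The Carnot efficiency is η = 1 − T_C/T_H = 1 − 298.71/843.15 = 0.6457.
Q_H = W/η = 14.3/0.6457 = 22.1 kJ.

Q_H ≈ 22.1 kJ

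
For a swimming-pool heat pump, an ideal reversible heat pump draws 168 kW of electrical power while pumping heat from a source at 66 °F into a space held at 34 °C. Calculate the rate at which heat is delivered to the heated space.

T_H = 34 °C → 34 + 273.15 = 307.15 K.
T_C = 66 °F → (66 − 32) × 5/9 = 18.89 °C = 292.04 K.
COP_HP = T_H/(T_H − T_C) = 307.15/15.11 = 20.3261.
Q_H = COP_HP · W = 20.3261 × 168 = 3410 kW.

Q̇_H ≈ 3410 kW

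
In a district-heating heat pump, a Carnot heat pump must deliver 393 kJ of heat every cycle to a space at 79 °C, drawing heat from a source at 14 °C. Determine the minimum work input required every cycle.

W_in ≈ 72.54 kJ

T_H = 79 °C → 79 + 273.15 = 352.15 K.
T_C = 14 °C → 14 + 273.15 = 287.15 K.
COP_HP = T_H/(T_H − T_C) = 352.15/65.00 = 5.4177.
W = Q_H/COP_HP = 393/5.4177 = 72.54 kJ.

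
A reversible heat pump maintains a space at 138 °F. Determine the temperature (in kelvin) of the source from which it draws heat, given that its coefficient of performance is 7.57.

T_H = 138 °F → (138 − 32) × 5/9 = 58.89 °C = 332.04 K.
COP_HP = T_H/(T_H − T_C) ⇒ T_C = T_H·(COP_HP − 1)/COP_HP = 332.04 × (7.57 − 1)/7.57 = 288 K.

T_C ≈ 288 K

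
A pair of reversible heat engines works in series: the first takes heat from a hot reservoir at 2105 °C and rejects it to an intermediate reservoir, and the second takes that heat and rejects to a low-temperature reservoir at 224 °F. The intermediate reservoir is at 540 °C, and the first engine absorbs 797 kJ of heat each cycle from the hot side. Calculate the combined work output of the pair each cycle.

W_total ≈ 669.7 kJ

T_H = 2105 °C → 2105 + 273.15 = 2378.15 K.
T_C = 224 °F → (224 − 32) × 5/9 = 106.67 °C = 379.82 K.
Two reversible stages in series are equivalent to a single Carnot engine between T_H and T_C, so η_total = 1 − T_C/T_H = 1 − 379.82/2378.15 = 0.8403.
W_total = η_total · Q_H = 0.8403 × 797 = 669.7 kJ.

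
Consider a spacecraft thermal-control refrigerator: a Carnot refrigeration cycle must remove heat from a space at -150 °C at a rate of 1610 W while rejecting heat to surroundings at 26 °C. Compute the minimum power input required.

T_H = 26 °C → 26 + 273.15 = 299.15 K.
T_C = -150 °C → -150 + 273.15 = 123.15 K.
The reversible coefficient of performance is COP_R = T_C/(T_H − T_C) = 123.15/176.00 = 0.6997.
W = Q_C/COP_R = 1610/0.6997 = 2301 W.

Ẇ_in ≈ 2301 W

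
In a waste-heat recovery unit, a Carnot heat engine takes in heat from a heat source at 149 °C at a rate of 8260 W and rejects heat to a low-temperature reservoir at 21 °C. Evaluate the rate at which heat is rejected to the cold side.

Q̇_C ≈ 5760 W

T_H = 149 °C → 149 + 273.15 = 422.15 K.
T_C = 21 °C → 21 + 273.15 = 294.15 K.
Carnot efficiency: η = 1 − T_C/T_H = 1 − 294.15/422.15 = 0.3032.
For a reversible cycle Q_C/Q_H = T_C/T_H, so Q_C = 8260 × 294.15/422.15 = 5760 W.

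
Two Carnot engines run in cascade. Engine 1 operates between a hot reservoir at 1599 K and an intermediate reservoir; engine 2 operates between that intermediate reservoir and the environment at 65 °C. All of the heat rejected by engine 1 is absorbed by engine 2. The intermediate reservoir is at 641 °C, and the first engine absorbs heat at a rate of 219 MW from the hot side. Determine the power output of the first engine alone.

Ẇ₁ ≈ 93.8 MW

T_C = 65 °C → 65 + 273.15 = 338.15 K.
T_m = 641 °C → 641 + 273.15 = 914.15 K.
First-stage efficiency η₁ = 1 − T_m/T_H = 1 − 914.15/1599.00 = 0.4283.
W₁ = η₁·Q_H = 0.4283 × 219 = 93.8 MW.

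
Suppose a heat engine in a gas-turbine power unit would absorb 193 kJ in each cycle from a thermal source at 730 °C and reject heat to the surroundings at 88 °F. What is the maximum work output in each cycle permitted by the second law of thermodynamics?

T_H = 730 °C → 730 + 273.15 = 1003.15 K.
T_C = 88 °F → (88 − 32) × 5/9 = 31.11 °C = 304.26 K.
By the Carnot theorem, η_max = 1 − T_C/T_H = 1 − 304.26/1003.15 = 0.6967.
W_max = η_max · Q_H = 0.6967 × 193 = 134 kJ.

W_max ≈ 134 kJ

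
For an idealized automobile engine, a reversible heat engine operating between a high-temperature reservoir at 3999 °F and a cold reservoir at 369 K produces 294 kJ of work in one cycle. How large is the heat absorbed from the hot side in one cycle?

T_H = 3999 °F → (3999 − 32) × 5/9 = 2203.89 °C = 2477.04 K.
η_rev = 1 − T_C/T_H = 1 − 369.00/2477.04 = 0.8510.
Q_H = W/η = 294/0.8510 = 345.5 kJ.

Q_H ≈ 345.5 kJ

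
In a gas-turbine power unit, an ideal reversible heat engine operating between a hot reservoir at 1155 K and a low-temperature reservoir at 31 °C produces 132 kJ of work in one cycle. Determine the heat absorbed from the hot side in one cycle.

Q_H ≈ 179 kJ

T_C = 31 °C → 31 + 273.15 = 304.15 K.
Since the cycle is reversible, η = 1 − T_C/T_H = 1 − 304.15/1155.00 = 0.7367.
Q_H = W/η = 132/0.7367 = 179 kJ.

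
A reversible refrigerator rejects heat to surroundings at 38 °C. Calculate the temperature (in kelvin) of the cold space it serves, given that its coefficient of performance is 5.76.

T_C ≈ 265 K

T_H = 38 °C → 38 + 273.15 = 311.15 K.
COP_R = T_C/(T_H − T_C) ⇒ T_C = T_H·COP_R/(1 + COP_R) = 311.15 × 5.76/(1 + 5.76) = 265 K.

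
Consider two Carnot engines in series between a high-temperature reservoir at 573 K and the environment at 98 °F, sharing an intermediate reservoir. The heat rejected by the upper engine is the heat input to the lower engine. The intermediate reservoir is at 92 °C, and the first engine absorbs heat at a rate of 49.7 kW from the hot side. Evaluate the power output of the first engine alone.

Ẇ₁ ≈ 18.03 kW

T_C = 98 °F → (98 − 32) × 5/9 = 36.67 °C = 309.82 K.
T_m = 92 °C → 92 + 273.15 = 365.15 K.
First-stage efficiency η₁ = 1 − T_m/T_H = 1 − 365.15/573.00 = 0.3627.
W₁ = η₁·Q_H = 0.3627 × 49.7 = 18.03 kW.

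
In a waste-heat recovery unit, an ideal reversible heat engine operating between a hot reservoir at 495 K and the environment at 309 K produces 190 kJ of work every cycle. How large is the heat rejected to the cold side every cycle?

The Carnot efficiency is η = 1 − T_C/T_H = 1 − 309.00/495.00 = 0.3758.
Since Q_C/Q_H = T_C/T_H and Q_H = W/η, Q_C = W·T_C/(T_H − T_C) = 190 × 309.00/186.00 = 316 kJ.

Q_C ≈ 316 kJ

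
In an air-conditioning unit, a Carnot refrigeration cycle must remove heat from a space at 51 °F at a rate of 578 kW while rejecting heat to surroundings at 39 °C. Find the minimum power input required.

Ẇ_in ≈ 58.0 kW

T_H = 39 °C → 39 + 273.15 = 312.15 K.
T_C = 51 °F → (51 − 32) × 5/9 = 10.56 °C = 283.71 K.
COP_R = T_C/(T_H − T_C) = 283.71/28.44 = 9.9740.
W = Q_C/COP_R = 578/9.9740 = 58.0 kW.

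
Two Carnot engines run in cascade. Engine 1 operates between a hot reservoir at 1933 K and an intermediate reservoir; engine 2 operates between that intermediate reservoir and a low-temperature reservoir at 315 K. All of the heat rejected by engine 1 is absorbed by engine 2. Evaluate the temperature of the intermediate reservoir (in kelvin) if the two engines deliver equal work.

T_m ≈ 1120 K

For reversible stages Q_m = Q_H·(T_m/T_H). Setting W₁ = Q_H(1 − T_m/T_H) equal to W₂ = Q_m(1 − T_C/T_m) = Q_H·(T_m − T_C)/T_H gives T_H − T_m = T_m − T_C, so T_m = (T_H + T_C)/2 = (1933.00 + 315.00)/2 = 1120 K.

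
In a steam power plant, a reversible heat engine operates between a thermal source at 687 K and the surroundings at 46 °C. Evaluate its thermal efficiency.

η ≈ 0.5354

T_C = 46 °C → 46 + 273.15 = 319.15 K.
Carnot efficiency: η = 1 − T_C/T_H = 1 − 319.15/687.00 = 0.5354.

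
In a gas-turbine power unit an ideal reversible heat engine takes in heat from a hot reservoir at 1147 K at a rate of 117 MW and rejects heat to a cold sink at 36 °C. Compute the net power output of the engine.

Ẇ ≈ 85.5 MW

T_C = 36 °C → 36 + 273.15 = 309.15 K.
Carnot efficiency: η = 1 − T_C/T_H = 1 − 309.15/1147.00 = 0.7305.
W = η·Q_H = 0.7305 × 117 = 85.5 MW.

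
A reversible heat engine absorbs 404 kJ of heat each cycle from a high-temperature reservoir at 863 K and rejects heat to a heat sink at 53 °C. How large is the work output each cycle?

T_C = 53 °C → 53 + 273.15 = 326.15 K.
For a reversible engine, η = 1 − T_C/T_H = 1 − 326.15/863.00 = 0.6221.
W = η·Q_H = 0.6221 × 404 = 251 kJ.

W ≈ 251 kJ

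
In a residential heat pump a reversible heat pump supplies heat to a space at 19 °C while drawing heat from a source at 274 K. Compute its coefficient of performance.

T_H = 19 °C → 19 + 273.15 = 292.15 K.
The Carnot heat-pump COP is COP_HP = T_H/(T_H − T_C) = 292.15/(292.15 − 274.00) = 16.1.

COP_HP ≈ 16.1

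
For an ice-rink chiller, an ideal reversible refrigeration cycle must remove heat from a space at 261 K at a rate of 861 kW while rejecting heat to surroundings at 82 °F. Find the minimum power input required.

Ẇ_in ≈ 132 kW

T_H = 82 °F → (82 − 32) × 5/9 = 27.78 °C = 300.93 K.
Carnot COP: COP_R = T_C/(T_H − T_C) = 261.00/39.93 = 6.5368.
W = Q_C/COP_R = 861/6.5368 = 132 kW.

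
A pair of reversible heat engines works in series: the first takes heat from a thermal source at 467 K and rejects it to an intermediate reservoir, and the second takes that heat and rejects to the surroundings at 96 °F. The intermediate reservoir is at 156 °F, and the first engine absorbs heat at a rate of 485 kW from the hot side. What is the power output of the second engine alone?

Ẇ₂ ≈ 34.6 kW

T_C = 96 °F → (96 − 32) × 5/9 = 35.56 °C = 308.71 K.
T_m = 156 °F → (156 − 32) × 5/9 = 68.89 °C = 342.04 K.
Heat entering the second stage: Q_m = Q_H·(T_m/T_H) = 485 × 342.04/467.00 = 355 kW.
Second-stage efficiency η₂ = 1 − T_C/T_m = 1 − 308.71/342.04 = 0.0975, so W₂ = η₂·Q_m = 34.6 kW.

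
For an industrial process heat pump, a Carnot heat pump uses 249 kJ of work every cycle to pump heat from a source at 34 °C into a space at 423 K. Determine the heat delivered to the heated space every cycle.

Q_H ≈ 909.2 kJ

T_C = 34 °C → 34 + 273.15 = 307.15 K.
COP_HP = T_H/(T_H − T_C) = 423.00/115.85 = 3.6513.
Q_H = COP_HP · W = 3.6513 × 249 = 909.2 kJ.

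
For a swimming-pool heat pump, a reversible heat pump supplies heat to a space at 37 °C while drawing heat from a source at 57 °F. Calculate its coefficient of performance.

COP_HP ≈ 13.4

T_H = 37 °C → 37 + 273.15 = 310.15 K.
T_C = 57 °F → (57 − 32) × 5/9 = 13.89 °C = 287.04 K.
The Carnot heat-pump COP is COP_HP = T_H/(T_H − T_C) = 310.15/(310.15 − 287.04) = 13.4.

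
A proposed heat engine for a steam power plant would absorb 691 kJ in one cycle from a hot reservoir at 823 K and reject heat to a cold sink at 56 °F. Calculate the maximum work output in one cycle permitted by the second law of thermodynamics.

T_C = 56 °F → (56 − 32) × 5/9 = 13.33 °C = 286.48 K.
The second-law ceiling is the Carnot efficiency, η_max = 1 − T_C/T_H = 1 − 286.48/823.00 = 0.6519.
W_max = η_max · Q_H = 0.6519 × 691 = 450 kJ.

W_max ≈ 450 kJ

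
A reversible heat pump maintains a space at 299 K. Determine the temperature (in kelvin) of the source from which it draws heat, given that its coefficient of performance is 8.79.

T_C ≈ 265 K

COP_HP = T_H/(T_H − T_C) ⇒ T_C = T_H·(COP_HP − 1)/COP_HP = 299.00 × (8.79 − 1)/8.79 = 265 K.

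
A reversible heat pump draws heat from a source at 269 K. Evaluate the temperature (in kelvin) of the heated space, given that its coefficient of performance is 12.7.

T_H ≈ 292 K

COP_HP = T_H/(T_H − T_C) ⇒ T_H = T_C·COP_HP/(COP_HP − 1) = 269.00 × 12.7/(12.7 − 1) = 292 K.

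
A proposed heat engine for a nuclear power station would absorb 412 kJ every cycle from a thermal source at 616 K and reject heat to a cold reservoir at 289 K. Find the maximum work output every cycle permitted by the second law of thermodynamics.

W_max ≈ 219 kJ

The second-law ceiling is the Carnot efficiency, η_max = 1 − T_C/T_H = 1 − 289.00/616.00 = 0.5308.
W_max = η_max · Q_H = 0.5308 × 412 = 219 kJ.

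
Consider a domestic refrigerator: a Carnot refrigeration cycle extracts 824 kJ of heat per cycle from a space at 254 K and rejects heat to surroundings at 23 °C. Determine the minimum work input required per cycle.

W_in ≈ 137 kJ

T_H = 23 °C → 23 + 273.15 = 296.15 K.
COP_R = T_C/(T_H − T_C) = 254.00/42.15 = 6.0261.
W = Q_C/COP_R = 824/6.0261 = 137 kJ.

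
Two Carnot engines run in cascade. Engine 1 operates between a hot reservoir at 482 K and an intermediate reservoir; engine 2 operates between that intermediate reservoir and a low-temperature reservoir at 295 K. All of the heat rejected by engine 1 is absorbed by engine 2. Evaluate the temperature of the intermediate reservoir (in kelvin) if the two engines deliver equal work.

For reversible stages Q_m = Q_H·(T_m/T_H). Setting W₁ = Q_H(1 − T_m/T_H) equal to W₂ = Q_m(1 − T_C/T_m) = Q_H·(T_m − T_C)/T_H gives T_H − T_m = T_m − T_C, so T_m = (T_H + T_C)/2 = (482.00 + 295.00)/2 = 388 K.

T_m ≈ 388 K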